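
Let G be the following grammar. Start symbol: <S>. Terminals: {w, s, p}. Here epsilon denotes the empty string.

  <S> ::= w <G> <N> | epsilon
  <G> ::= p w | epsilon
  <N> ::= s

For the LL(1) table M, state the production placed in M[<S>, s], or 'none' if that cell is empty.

none

FIRST(<S>): from <S>::=w <G> <N> we get {w}; from <S>::=epsilon we get {epsilon}. So FIRST(<S>) = {epsilon, w}.
FIRST(<G>): from <G>::=p w we get {p}; from <G>::=epsilon we get {epsilon}. So FIRST(<G>) = {epsilon, p}.
FIRST(<N>): from <N>::=s we get {s}. So FIRST(<N>) = {s}.
FOLLOW(<S>) includes $ since <S> is the start symbol.
FOLLOW(<S>): <S> appears on no right-hand side. Thus FOLLOW(<S>) = {$}.
For <S> ::= w <G> <N>: FIRST(w <G> <N>) = {w}, so it goes in M[<S>, t] for t ∈ {w}.
For <S> ::= epsilon: FIRST(epsilon) = {epsilon}, so it goes in M[<S>, t] for t ∈ {}; since epsilon ∈ FIRST, also for every t ∈ FOLLOW(<S>) = {$}.
None of these place a production in M[<S>, s].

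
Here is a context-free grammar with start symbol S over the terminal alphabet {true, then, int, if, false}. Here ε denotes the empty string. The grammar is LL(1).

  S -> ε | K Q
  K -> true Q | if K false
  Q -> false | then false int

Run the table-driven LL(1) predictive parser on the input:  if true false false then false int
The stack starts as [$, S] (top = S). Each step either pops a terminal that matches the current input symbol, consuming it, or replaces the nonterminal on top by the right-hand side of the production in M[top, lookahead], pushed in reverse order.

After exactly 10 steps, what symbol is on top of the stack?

step 1: stack=$ S  input=if true false false then false int $  — expand S -> K Q
step 2: stack=$ Q K  input=if true false false then false int $  — expand K -> if K false
step 3: stack=$ Q false K if  input=if true false false then false int $  — match if
step 4: stack=$ Q false K  input=true false false then false int $  — expand K -> true Q
step 5: stack=$ Q false Q true  input=true false false then false int $  — match true
step 6: stack=$ Q false Q  input=false false then false int $  — expand Q -> false
step 7: stack=$ Q false false  input=false false then false int $  — match false
step 8: stack=$ Q false  input=false then false int $  — match false
step 9: stack=$ Q  input=then false int $  — expand Q -> then false int
step 10: stack=$ int false then  input=then false int $  — match then
Stack after step 10: $ int false (top = false).

false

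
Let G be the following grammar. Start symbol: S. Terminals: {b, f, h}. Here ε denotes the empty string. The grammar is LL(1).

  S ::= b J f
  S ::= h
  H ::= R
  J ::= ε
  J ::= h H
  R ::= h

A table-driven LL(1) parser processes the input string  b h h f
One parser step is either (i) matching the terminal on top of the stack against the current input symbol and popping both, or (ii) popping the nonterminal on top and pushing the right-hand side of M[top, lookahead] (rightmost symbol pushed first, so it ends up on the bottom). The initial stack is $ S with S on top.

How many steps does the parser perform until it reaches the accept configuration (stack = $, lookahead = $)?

step 1: stack=$ S  input=b h h f $  — expand S ::= b J f
step 2: stack=$ f J b  input=b h h f $  — match b
step 3: stack=$ f J  input=h h f $  — expand J ::= h H
step 4: stack=$ f H h  input=h h f $  — match h
step 5: stack=$ f H  input=h f $  — expand H ::= R
step 6: stack=$ f R  input=h f $  — expand R ::= h
step 7: stack=$ f h  input=h f $  — match h
step 8: stack=$ f  input=f $  — match f
Accept reached after 8 steps.

8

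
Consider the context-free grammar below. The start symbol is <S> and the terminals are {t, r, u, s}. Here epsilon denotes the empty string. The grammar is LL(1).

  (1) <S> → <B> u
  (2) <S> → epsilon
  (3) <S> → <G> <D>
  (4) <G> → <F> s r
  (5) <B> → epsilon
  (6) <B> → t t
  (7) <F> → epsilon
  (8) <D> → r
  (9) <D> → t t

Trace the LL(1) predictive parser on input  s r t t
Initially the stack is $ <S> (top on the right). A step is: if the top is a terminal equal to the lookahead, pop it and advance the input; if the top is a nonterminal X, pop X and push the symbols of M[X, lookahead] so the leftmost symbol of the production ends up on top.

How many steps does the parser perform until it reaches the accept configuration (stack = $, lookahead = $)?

8

     Stack          Input      Action
  1  $ <S>          s r t t $  expand <S> → <G> <D>
  2  $ <D> <G>      s r t t $  expand <G> → <F> s r
  3  $ <D> r s <F>  s r t t $  expand <F> → epsilon
  4  $ <D> r s      s r t t $  match s
  5  $ <D> r        r t t $    match r
  6  $ <D>          t t $      expand <D> → t t
  7  $ t t          t t $      match t
  8  $ t            t $        match t
Accept reached after 8 steps.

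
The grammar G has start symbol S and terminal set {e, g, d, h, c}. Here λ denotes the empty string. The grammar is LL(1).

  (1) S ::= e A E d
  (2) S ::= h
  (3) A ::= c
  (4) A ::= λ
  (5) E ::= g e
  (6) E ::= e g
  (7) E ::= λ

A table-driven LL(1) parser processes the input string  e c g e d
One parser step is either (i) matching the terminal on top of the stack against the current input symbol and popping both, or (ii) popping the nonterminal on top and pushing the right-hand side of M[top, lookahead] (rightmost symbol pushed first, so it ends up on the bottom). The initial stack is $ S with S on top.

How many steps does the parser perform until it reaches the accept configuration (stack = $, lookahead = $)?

step 1: stack=$ S  input=e c g e d $  — expand S ::= e A E d
step 2: stack=$ d E A e  input=e c g e d $  — match e
step 3: stack=$ d E A  input=c g e d $  — expand A ::= c
step 4: stack=$ d E c  input=c g e d $  — match c
step 5: stack=$ d E  input=g e d $  — expand E ::= g e
step 6: stack=$ d e g  input=g e d $  — match g
step 7: stack=$ d e  input=e d $  — match e
step 8: stack=$ d  input=d $  — match d
Accept reached after 8 steps.

8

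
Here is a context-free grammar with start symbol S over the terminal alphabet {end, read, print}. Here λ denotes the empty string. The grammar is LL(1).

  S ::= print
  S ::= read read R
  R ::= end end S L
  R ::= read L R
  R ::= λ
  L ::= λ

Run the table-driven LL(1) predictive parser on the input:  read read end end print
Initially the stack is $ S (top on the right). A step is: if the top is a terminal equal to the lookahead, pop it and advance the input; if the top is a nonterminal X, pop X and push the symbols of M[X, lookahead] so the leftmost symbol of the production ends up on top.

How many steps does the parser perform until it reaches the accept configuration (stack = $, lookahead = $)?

9

     Stack          Input                      Action
  1  $ S            read read end end print $  expand S ::= read read R
  2  $ R read read  read read end end print $  match read
  3  $ R read       read end end print $       match read
  4  $ R            end end print $            expand R ::= end end S L
  5  $ L S end end  end end print $            match end
  6  $ L S end      end print $                match end
  7  $ L S          print $                    expand S ::= print
  8  $ L print      print $                    match print
  9  $ L            $                          expand L ::= λ
Accept reached after 9 steps.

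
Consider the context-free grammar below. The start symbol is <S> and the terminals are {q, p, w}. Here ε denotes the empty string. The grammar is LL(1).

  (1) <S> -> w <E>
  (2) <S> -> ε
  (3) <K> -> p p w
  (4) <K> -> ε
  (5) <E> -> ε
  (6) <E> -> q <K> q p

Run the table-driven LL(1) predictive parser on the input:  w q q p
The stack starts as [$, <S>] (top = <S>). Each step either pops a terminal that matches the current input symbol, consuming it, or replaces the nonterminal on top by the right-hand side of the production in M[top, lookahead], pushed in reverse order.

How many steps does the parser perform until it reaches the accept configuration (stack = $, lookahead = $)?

7

     Stack        Input      Action
  1  $ <S>        w q q p $  expand <S> -> w <E>
  2  $ <E> w      w q q p $  match w
  3  $ <E>        q q p $    expand <E> -> q <K> q p
  4  $ p q <K> q  q q p $    match q
  5  $ p q <K>    q p $      expand <K> -> ε
  6  $ p q        q p $      match q
  7  $ p          p $        match p
Accept reached after 7 steps.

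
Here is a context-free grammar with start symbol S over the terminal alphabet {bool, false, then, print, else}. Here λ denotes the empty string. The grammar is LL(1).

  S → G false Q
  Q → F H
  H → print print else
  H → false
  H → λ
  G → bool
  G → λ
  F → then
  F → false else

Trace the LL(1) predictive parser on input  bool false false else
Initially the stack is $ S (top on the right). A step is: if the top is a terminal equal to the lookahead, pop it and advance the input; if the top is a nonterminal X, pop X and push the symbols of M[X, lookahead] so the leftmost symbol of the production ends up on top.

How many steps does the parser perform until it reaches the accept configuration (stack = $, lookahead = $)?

step 1: stack=$ S  input=bool false false else $  — expand S → G false Q
step 2: stack=$ Q false G  input=bool false false else $  — expand G → bool
step 3: stack=$ Q false bool  input=bool false false else $  — match bool
step 4: stack=$ Q false  input=false false else $  — match false
step 5: stack=$ Q  input=false else $  — expand Q → F H
step 6: stack=$ H F  input=false else $  — expand F → false else
step 7: stack=$ H else false  input=false else $  — match false
step 8: stack=$ H else  input=else $  — match else
step 9: stack=$ H  input=$  — expand H → λ
Accept reached after 9 steps.

9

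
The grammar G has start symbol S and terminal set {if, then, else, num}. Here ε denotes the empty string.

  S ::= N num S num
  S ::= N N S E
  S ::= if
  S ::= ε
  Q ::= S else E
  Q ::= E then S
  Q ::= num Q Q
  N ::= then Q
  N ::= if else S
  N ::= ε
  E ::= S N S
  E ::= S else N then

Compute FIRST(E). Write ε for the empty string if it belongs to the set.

FIRST(N) = {ε, if, then}
FIRST(S) = {ε, else, if, num, then}  (via N num S num, N N S E)
FIRST(E) = {ε, else, if, num, then}  (via S N S, S else N then)
FIRST(Q) = {else, if, num, then}  (via S else E, E then S)

{ε, else, if, num, then}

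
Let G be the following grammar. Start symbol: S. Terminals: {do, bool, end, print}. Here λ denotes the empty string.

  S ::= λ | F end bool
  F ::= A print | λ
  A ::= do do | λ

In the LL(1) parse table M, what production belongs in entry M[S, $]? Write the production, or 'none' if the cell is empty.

S ::= λ

FIRST(A): from A::=do do we get {do}; from A::=λ we get {λ}. So FIRST(A) = {λ, do}.
FIRST(F): from F::=A print we get {do, print}; from F::=λ we get {λ}. So FIRST(F) = {λ, do, print}.
FIRST(S): from S::=λ we get {λ}; from S::=F end bool we get {do, end, print}. So FIRST(S) = {λ, do, end, print}.
FOLLOW(S) includes $ since S is the start symbol.
FOLLOW(S): S appears on no right-hand side. Thus FOLLOW(S) = {$}.
For S ::= λ: FIRST(λ) = {λ}, so it goes in M[S, t] for t ∈ {}; since λ ∈ FIRST, also for every t ∈ FOLLOW(S) = {$}.
For S ::= F end bool: FIRST(F end bool) = {do, end, print}, so it goes in M[S, t] for t ∈ {do, end, print}.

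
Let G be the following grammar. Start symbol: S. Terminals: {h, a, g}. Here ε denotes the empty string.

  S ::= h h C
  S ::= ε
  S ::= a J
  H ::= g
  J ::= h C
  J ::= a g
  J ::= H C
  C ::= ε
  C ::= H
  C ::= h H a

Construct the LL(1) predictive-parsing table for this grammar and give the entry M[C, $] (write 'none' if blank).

FIRST(S) = {ε, a, h}
FIRST(H) = {g}
FIRST(J) = {a, g, h}  (via H C)
FIRST(C) = {ε, g, h}  (via H)
FOLLOW(S) includes $ since S is the start symbol.
FOLLOW(S): S appears on no right-hand side. Thus FOLLOW(S) = {$}.
FOLLOW(J): in S::=a J, the suffix after J is empty, so FOLLOW(J) ⊇ FOLLOW(S) = {$}. Thus FOLLOW(J) = {$}.
FOLLOW(C): in S::=h h C, the suffix after C is empty, so FOLLOW(C) ⊇ FOLLOW(S) = {$}; in J::=h C, the suffix after C is empty, so FOLLOW(C) ⊇ FOLLOW(J) = {$}; in J::=H C, the suffix after C is empty, so FOLLOW(C) ⊇ FOLLOW(J) = {$}. Thus FOLLOW(C) = {$}.
For C ::= ε: FIRST(ε) = {ε}, so it goes in M[C, t] for t ∈ {}; since ε ∈ FIRST, also for every t ∈ FOLLOW(C) = {$}.
For C ::= H: FIRST(H) = {g}, so it goes in M[C, t] for t ∈ {g}.
For C ::= h H a: FIRST(h H a) = {h}, so it goes in M[C, t] for t ∈ {h}.

C ::= ε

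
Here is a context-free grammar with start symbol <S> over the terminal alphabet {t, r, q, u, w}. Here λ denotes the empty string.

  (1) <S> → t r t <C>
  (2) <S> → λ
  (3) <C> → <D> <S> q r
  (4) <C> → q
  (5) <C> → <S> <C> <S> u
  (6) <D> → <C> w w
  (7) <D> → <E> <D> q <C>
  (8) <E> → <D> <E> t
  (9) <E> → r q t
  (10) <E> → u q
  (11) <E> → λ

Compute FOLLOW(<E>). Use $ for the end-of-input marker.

{q, r, t, u}

FIRST(<S>) = {λ, t}
FIRST(<C>) = {q, r, t, u}  (via <D> <S> q r, <S> <C> <S> u)
FIRST(<D>) = {q, r, t, u}  (via <C> w w, <E> <D> q <C>)
FIRST(<E>) = {λ, q, r, t, u}  (via <D> <E> t)
FOLLOW(<S>) includes $ since <S> is the start symbol.
FOLLOW(<S>): in <C>→<D> <S> q r, <S> is followed by q r with FIRST {q}; in <C>→<S> <C> <S> u (occurrence 1), <S> is followed by <C> <S> u with FIRST {q, r, t, u}; in <C>→<S> <C> <S> u (occurrence 2), <S> is followed by u with FIRST {u}. Thus FOLLOW(<S>) = {$, q, r, t, u}.
FOLLOW(<D>): in <C>→<D> <S> q r, <D> is followed by <S> q r with FIRST {q, t}; in <D>→<E> <D> q <C>, <D> is followed by q <C> with FIRST {q}; in <E>→<D> <E> t, <D> is followed by <E> t with FIRST {q, r, t, u}. Thus FOLLOW(<D>) = {q, r, t, u}.
FOLLOW(<C>): in <S>→t r t <C>, the suffix after <C> is empty, so FOLLOW(<C>) ⊇ FOLLOW(<S>) = {$, q, r, t, u}; in <C>→<S> <C> <S> u, <C> is followed by <S> u with FIRST {t, u}; in <D>→<C> w w, <C> is followed by w w with FIRST {w}; in <D>→<E> <D> q <C>, the suffix after <C> is empty, so FOLLOW(<C>) ⊇ FOLLOW(<D>) = {q, r, t, u}. Thus FOLLOW(<C>) = {$, q, r, t, u, w}.
FOLLOW(<E>): in <D>→<E> <D> q <C>, <E> is followed by <D> q <C> with FIRST {q, r, t, u}; in <E>→<D> <E> t, <E> is followed by t with FIRST {t}. Thus FOLLOW(<E>) = {q, r, t, u}.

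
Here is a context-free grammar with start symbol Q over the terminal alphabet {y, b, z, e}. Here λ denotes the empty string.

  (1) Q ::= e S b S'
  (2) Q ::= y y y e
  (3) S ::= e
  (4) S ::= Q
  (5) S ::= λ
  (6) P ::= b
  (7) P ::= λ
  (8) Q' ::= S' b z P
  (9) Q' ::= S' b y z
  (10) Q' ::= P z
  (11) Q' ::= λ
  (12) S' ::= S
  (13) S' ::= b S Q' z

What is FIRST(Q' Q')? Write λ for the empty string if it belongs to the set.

{λ, b, e, y, z}

FIRST(Q) = {e, y}
FIRST(P) = {λ, b}
FIRST(S) = {λ, e, y}  (via Q)
FIRST(S') = {λ, b, e, y}  (via S)
FIRST(Q') = {λ, b, e, y, z}  (via S' b z P, S' b y z, P z)
FIRST(Q' Q'): take FIRST of each symbol in turn, carrying on past any symbol whose FIRST contains λ; result {λ, b, e, y, z}.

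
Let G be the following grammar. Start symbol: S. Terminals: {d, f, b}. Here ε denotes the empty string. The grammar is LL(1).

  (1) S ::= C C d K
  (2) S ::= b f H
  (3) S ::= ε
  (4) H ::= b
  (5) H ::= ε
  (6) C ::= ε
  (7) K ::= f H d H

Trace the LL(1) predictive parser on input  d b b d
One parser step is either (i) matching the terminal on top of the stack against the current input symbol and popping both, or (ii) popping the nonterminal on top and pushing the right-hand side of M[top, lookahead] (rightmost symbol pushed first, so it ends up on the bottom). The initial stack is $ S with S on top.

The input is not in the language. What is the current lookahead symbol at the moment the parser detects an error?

     Stack      Input      Action
  1  $ S        d b b d $  expand S ::= C C d K
  2  $ K d C C  d b b d $  expand C ::= ε
  3  $ K d C    d b b d $  expand C ::= ε
  4  $ K d      d b b d $  match d
  5  $ K        b b d $    error: M[K, b] is empty

b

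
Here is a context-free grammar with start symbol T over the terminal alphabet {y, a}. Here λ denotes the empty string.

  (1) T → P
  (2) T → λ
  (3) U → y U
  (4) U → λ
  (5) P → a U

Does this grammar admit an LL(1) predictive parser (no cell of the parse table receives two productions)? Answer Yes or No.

Yes

FIRST(T) = {λ, a}
FIRST(U) = {λ, y}
FIRST(P) = {a}
FOLLOW(T) = {$}
FOLLOW(U) = {$}
FOLLOW(P) = {$}
Each cell of M receives at most one production.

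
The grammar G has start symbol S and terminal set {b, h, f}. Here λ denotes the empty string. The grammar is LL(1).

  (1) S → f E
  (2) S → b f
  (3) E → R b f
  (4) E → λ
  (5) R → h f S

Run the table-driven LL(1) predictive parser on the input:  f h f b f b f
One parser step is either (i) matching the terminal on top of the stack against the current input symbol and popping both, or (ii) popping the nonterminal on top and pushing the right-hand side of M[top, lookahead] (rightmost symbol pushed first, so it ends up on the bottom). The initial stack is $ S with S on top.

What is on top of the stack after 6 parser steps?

S

     Stack        Input            Action
  1  $ S          f h f b f b f $  expand S → f E
  2  $ E f        f h f b f b f $  match f
  3  $ E          h f b f b f $    expand E → R b f
  4  $ f b R      h f b f b f $    expand R → h f S
  5  $ f b S f h  h f b f b f $    match h
  6  $ f b S f    f b f b f $      match f
Stack after step 6: $ f b S (top = S).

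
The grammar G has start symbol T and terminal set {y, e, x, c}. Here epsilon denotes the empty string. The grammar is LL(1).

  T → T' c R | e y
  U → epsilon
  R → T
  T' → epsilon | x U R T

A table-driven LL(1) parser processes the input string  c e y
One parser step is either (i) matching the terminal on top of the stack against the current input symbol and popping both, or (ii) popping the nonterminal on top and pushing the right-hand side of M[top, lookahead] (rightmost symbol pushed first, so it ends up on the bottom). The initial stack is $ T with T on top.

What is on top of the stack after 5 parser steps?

     Stack     Input    Action
  1  $ T       c e y $  expand T → T' c R
  2  $ R c T'  c e y $  expand T' → epsilon
  3  $ R c     c e y $  match c
  4  $ R       e y $    expand R → T
  5  $ T       e y $    expand T → e y
Stack after step 5: $ y e (top = e).

e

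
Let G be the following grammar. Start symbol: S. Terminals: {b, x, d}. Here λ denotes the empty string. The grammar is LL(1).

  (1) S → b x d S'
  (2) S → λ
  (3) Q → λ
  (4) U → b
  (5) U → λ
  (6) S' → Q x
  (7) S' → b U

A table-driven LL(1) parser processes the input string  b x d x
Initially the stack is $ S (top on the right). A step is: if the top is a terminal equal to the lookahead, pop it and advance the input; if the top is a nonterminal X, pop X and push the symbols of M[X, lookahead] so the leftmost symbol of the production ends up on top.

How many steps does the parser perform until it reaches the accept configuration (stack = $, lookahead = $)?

7

     Stack       Input      Action
  1  $ S         b x d x $  expand S → b x d S'
  2  $ S' d x b  b x d x $  match b
  3  $ S' d x    x d x $    match x
  4  $ S' d      d x $      match d
  5  $ S'        x $        expand S' → Q x
  6  $ x Q       x $        expand Q → λ
  7  $ x         x $        match x
Accept reached after 7 steps.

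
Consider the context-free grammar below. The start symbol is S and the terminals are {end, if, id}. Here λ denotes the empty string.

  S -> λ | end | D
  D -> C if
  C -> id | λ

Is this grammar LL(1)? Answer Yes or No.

FIRST(S) = {λ, end, id, if}
FIRST(D) = {id, if}
FIRST(C) = {λ, id}
FOLLOW(S) = {$}
FOLLOW(D) = {$}
FOLLOW(C) = {if}
Each cell of M receives at most one production.

Yes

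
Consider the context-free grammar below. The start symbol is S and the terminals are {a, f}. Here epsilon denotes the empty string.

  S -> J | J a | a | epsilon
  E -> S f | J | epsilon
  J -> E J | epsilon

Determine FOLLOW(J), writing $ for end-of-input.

FIRST(S): from S->J we get {epsilon, a, f}; from S->J a we get {a, f}; from S->a we get {a}; from S->epsilon we get {epsilon}. So FIRST(S) = {epsilon, a, f}.
FIRST(E): from E->S f we get {a, f}; from E->J we get {epsilon, a, f}; from E->epsilon we get {epsilon}. So FIRST(E) = {epsilon, a, f}.
FIRST(J): from J->E J we get {epsilon, a, f}; from J->epsilon we get {epsilon}. So FIRST(J) = {epsilon, a, f}.
FOLLOW(S) includes $ since S is the start symbol.
FOLLOW(S): in E->S f, S is followed by f with FIRST {f}. Thus FOLLOW(S) = {$, f}.
FOLLOW(E): in J->E J, E is followed by J with FIRST {epsilon, a, f}; in J->E J, the suffix after E is nullable, so FOLLOW(E) ⊇ FOLLOW(J) = {$, a, f}. Thus FOLLOW(E) = {$, a, f}.
FOLLOW(J): in S->J, the suffix after J is empty, so FOLLOW(J) ⊇ FOLLOW(S) = {$, f}; in S->J a, J is followed by a with FIRST {a}; in E->J, the suffix after J is empty, so FOLLOW(J) ⊇ FOLLOW(E) = {$, a, f}; in J->E J, the suffix after J is empty (adds nothing new). Thus FOLLOW(J) = {$, a, f}.

{$, a, f}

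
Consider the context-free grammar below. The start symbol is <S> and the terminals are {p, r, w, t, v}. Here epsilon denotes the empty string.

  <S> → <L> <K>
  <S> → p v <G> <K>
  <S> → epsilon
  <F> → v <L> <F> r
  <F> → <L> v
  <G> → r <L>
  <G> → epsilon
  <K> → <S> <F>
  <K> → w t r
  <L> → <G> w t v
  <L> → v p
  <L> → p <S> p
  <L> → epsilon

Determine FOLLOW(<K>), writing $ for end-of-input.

{$, p, r, v, w}

FIRST(<G>) = {epsilon, r}
FIRST(<L>) = {epsilon, p, r, v, w}  (via <G> w t v)
FIRST(<F>) = {p, r, v, w}  (via <L> v)
FIRST(<S>) = {epsilon, p, r, v, w}  (via <L> <K>)
FIRST(<K>) = {p, r, v, w}  (via <S> <F>)
FOLLOW(<S>) includes $ since <S> is the start symbol.
FOLLOW(<S>): in <K>→<S> <F>, <S> is followed by <F> with FIRST {p, r, v, w}; in <L>→p <S> p, <S> is followed by p with FIRST {p}. Thus FOLLOW(<S>) = {$, p, r, v, w}.
FOLLOW(<G>): in <S>→p v <G> <K>, <G> is followed by <K> with FIRST {p, r, v, w}; in <L>→<G> w t v, <G> is followed by w t v with FIRST {w}. Thus FOLLOW(<G>) = {p, r, v, w}.
FOLLOW(<K>): in <S>→<L> <K>, the suffix after <K> is empty, so FOLLOW(<K>) ⊇ FOLLOW(<S>) = {$, p, r, v, w}; in <S>→p v <G> <K>, the suffix after <K> is empty, so FOLLOW(<K>) ⊇ FOLLOW(<S>) = {$, p, r, v, w}. Thus FOLLOW(<K>) = {$, p, r, v, w}.
FOLLOW(<F>): in <F>→v <L> <F> r, <F> is followed by r with FIRST {r}; in <K>→<S> <F>, the suffix after <F> is empty, so FOLLOW(<F>) ⊇ FOLLOW(<K>) = {$, p, r, v, w}. Thus FOLLOW(<F>) = {$, p, r, v, w}.
FOLLOW(<L>): in <S>→<L> <K>, <L> is followed by <K> with FIRST {p, r, v, w}; in <F>→v <L> <F> r, <L> is followed by <F> r with FIRST {p, r, v, w}; in <F>→<L> v, <L> is followed by v with FIRST {v}; in <G>→r <L>, the suffix after <L> is empty, so FOLLOW(<L>) ⊇ FOLLOW(<G>) = {p, r, v, w}. Thus FOLLOW(<L>) = {p, r, v, w}.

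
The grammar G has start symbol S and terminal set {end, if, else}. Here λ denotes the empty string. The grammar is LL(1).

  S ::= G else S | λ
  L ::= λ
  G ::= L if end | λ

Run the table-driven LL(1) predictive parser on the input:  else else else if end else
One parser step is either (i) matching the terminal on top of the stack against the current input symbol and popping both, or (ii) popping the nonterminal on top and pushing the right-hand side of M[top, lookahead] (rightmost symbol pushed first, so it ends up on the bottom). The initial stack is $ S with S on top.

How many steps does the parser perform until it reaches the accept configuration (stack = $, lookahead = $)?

      Stack              Input                         Action
   1  $ S                else else else if end else $  expand S ::= G else S
   2  $ S else G         else else else if end else $  expand G ::= λ
   3  $ S else           else else else if end else $  match else
   4  $ S                else else if end else $       expand S ::= G else S
   5  $ S else G         else else if end else $       expand G ::= λ
   6  $ S else           else else if end else $       match else
   7  $ S                else if end else $            expand S ::= G else S
   8  $ S else G         else if end else $            expand G ::= λ
   9  $ S else           else if end else $            match else
  10  $ S                if end else $                 expand S ::= G else S
  11  $ S else G         if end else $                 expand G ::= L if end
  12  $ S else end if L  if end else $                 expand L ::= λ
  13  $ S else end if    if end else $                 match if
  14  $ S else end       end else $                    match end
  15  $ S else           else $                        match else
  16  $ S                $                             expand S ::= λ
Accept reached after 16 steps.

16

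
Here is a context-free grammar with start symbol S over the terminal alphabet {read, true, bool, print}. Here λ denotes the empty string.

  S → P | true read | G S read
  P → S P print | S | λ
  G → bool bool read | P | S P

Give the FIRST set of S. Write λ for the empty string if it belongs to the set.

FIRST(S): from S→P we get {λ, bool, print, read, true}; from S→true read we get {true}; from S→G S read we get {bool, print, read, true}. So FIRST(S) = {λ, bool, print, read, true}.
FIRST(P): from P→S P print we get {bool, print, read, true}; from P→S we get {λ, bool, print, read, true}; from P→λ we get {λ}. So FIRST(P) = {λ, bool, print, read, true}.
FIRST(G): from G→bool bool read we get {bool}; from G→P we get {λ, bool, print, read, true}; from G→S P we get {λ, bool, print, read, true}. So FIRST(G) = {λ, bool, print, read, true}.

{λ, bool, print, read, true}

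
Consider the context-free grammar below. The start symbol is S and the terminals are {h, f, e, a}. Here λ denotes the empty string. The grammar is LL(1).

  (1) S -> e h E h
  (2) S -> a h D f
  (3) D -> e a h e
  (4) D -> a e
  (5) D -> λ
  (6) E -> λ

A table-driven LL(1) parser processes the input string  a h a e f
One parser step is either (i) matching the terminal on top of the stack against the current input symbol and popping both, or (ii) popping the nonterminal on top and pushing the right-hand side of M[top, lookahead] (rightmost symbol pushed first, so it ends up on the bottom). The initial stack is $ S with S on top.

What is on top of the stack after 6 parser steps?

step 1: stack=$ S  input=a h a e f $  — expand S -> a h D f
step 2: stack=$ f D h a  input=a h a e f $  — match a
step 3: stack=$ f D h  input=h a e f $  — match h
step 4: stack=$ f D  input=a e f $  — expand D -> a e
step 5: stack=$ f e a  input=a e f $  — match a
step 6: stack=$ f e  input=e f $  — match e
Stack after step 6: $ f (top = f).

f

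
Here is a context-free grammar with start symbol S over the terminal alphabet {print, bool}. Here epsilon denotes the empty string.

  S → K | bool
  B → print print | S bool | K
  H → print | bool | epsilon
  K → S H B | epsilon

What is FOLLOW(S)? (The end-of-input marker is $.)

FIRST(H): from H→print we get {print}; from H→bool we get {bool}; from H→epsilon we get {epsilon}. So FIRST(H) = {epsilon, bool, print}.
FIRST(S): from S→K we get {epsilon, bool, print}; from S→bool we get {bool}. So FIRST(S) = {epsilon, bool, print}.
FIRST(B): from B→print print we get {print}; from B→S bool we get {bool, print}; from B→K we get {epsilon, bool, print}. So FIRST(B) = {epsilon, bool, print}.
FIRST(K): from K→S H B we get {epsilon, bool, print}; from K→epsilon we get {epsilon}. So FIRST(K) = {epsilon, bool, print}.
FOLLOW(S) includes $ since S is the start symbol.
FOLLOW(S): in B→S bool, S is followed by bool with FIRST {bool}; in K→S H B, S is followed by H B with FIRST {epsilon, bool, print}; in K→S H B, the suffix after S is nullable, so FOLLOW(S) ⊇ FOLLOW(K) = {$, bool, print}. Thus FOLLOW(S) = {$, bool, print}.
FOLLOW(B): in K→S H B, the suffix after B is empty, so FOLLOW(B) ⊇ FOLLOW(K) = {$, bool, print}. Thus FOLLOW(B) = {$, bool, print}.
FOLLOW(K): in S→K, the suffix after K is empty, so FOLLOW(K) ⊇ FOLLOW(S) = {$, bool, print}; in B→K, the suffix after K is empty, so FOLLOW(K) ⊇ FOLLOW(B) = {$, bool, print}. Thus FOLLOW(K) = {$, bool, print}.
FOLLOW(H): in K→S H B, H is followed by B with FIRST {epsilon, bool, print}; in K→S H B, the suffix after H is nullable, so FOLLOW(H) ⊇ FOLLOW(K) = {$, bool, print}. Thus FOLLOW(H) = {$, bool, print}.

{$, bool, print}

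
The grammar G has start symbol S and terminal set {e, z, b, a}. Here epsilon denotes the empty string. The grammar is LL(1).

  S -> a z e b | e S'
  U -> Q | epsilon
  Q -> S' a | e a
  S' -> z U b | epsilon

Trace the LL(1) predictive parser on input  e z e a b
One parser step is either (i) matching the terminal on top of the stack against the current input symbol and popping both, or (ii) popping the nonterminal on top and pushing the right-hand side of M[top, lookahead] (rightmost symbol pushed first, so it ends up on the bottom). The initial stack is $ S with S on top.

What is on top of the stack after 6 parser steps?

step 1: stack=$ S  input=e z e a b $  — expand S -> e S'
step 2: stack=$ S' e  input=e z e a b $  — match e
step 3: stack=$ S'  input=z e a b $  — expand S' -> z U b
step 4: stack=$ b U z  input=z e a b $  — match z
step 5: stack=$ b U  input=e a b $  — expand U -> Q
step 6: stack=$ b Q  input=e a b $  — expand Q -> e a
Stack after step 6: $ b a e (top = e).

e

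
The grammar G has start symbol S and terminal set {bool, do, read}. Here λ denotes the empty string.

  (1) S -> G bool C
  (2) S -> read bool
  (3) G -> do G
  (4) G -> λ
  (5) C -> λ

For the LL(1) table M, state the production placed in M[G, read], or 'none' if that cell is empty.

FIRST(G): from G->do G we get {do}; from G->λ we get {λ}. So FIRST(G) = {λ, do}.
FIRST(C): from C->λ we get {λ}. So FIRST(C) = {λ}.
FIRST(S): from S->G bool C we get {bool, do}; from S->read bool we get {read}. So FIRST(S) = {bool, do, read}.
FOLLOW(S) includes $ since S is the start symbol.
FOLLOW(G): in S->G bool C, G is followed by bool C with FIRST {bool}; in G->do G, the suffix after G is empty (adds nothing new). Thus FOLLOW(G) = {bool}.
For G -> do G: FIRST(do G) = {do}, so it goes in M[G, t] for t ∈ {do}.
For G -> λ: FIRST(λ) = {λ}, so it goes in M[G, t] for t ∈ {}; since λ ∈ FIRST, also for every t ∈ FOLLOW(G) = {bool}.
None of these place a production in M[G, read].

none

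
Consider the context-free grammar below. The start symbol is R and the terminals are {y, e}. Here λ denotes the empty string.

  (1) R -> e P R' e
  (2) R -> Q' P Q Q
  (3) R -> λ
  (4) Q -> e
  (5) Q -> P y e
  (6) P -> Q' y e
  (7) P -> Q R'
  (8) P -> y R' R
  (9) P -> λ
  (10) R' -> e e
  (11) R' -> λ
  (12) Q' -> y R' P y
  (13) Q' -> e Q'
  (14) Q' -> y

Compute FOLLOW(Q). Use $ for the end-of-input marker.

{$, e, y}

FIRST(R') = {λ, e}
FIRST(Q') = {e, y}
FIRST(R) = {λ, e, y}  (via Q' P Q Q)
FIRST(Q) = {e, y}  (via P y e)
FIRST(P) = {λ, e, y}  (via Q' y e, Q R')
FOLLOW(R) includes $ since R is the start symbol.
FOLLOW(P): in R->e P R' e, P is followed by R' e with FIRST {e}; in R->Q' P Q Q, P is followed by Q Q with FIRST {e, y}; in Q->P y e, P is followed by y e with FIRST {y}; in Q'->y R' P y, P is followed by y with FIRST {y}. Thus FOLLOW(P) = {e, y}.
FOLLOW(R): in P->y R' R, the suffix after R is empty, so FOLLOW(R) ⊇ FOLLOW(P) = {e, y}. Thus FOLLOW(R) = {$, e, y}.
FOLLOW(Q): in R->Q' P Q Q (occurrence 1), Q is followed by Q with FIRST {e, y}; in R->Q' P Q Q (occurrence 2), the suffix after Q is empty, so FOLLOW(Q) ⊇ FOLLOW(R) = {$, e, y}; in P->Q R', Q is followed by R' with FIRST {λ, e}; in P->Q R', the suffix after Q is nullable, so FOLLOW(Q) ⊇ FOLLOW(P) = {e, y}. Thus FOLLOW(Q) = {$, e, y}.
FOLLOW(R'): in R->e P R' e, R' is followed by e with FIRST {e}; in P->Q R', the suffix after R' is empty, so FOLLOW(R') ⊇ FOLLOW(P) = {e, y}; in P->y R' R, R' is followed by R with FIRST {λ, e, y}; in P->y R' R, the suffix after R' is nullable, so FOLLOW(R') ⊇ FOLLOW(P) = {e, y}; in Q'->y R' P y, R' is followed by P y with FIRST {e, y}. Thus FOLLOW(R') = {e, y}.
FOLLOW(Q'): in R->Q' P Q Q, Q' is followed by P Q Q with FIRST {e, y}; in P->Q' y e, Q' is followed by y e with FIRST {y}; in Q'->e Q', the suffix after Q' is empty (adds nothing new). Thus FOLLOW(Q') = {e, y}.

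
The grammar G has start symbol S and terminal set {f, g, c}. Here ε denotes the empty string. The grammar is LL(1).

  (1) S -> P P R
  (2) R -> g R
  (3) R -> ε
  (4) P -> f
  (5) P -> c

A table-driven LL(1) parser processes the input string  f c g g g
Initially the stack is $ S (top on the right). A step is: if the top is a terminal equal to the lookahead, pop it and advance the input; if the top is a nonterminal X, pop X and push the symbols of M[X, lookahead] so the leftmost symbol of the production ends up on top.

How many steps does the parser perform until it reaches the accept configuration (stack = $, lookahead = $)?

      Stack    Input        Action
   1  $ S      f c g g g $  expand S -> P P R
   2  $ R P P  f c g g g $  expand P -> f
   3  $ R P f  f c g g g $  match f
   4  $ R P    c g g g $    expand P -> c
   5  $ R c    c g g g $    match c
   6  $ R      g g g $      expand R -> g R
   7  $ R g    g g g $      match g
   8  $ R      g g $        expand R -> g R
   9  $ R g    g g $        match g
  10  $ R      g $          expand R -> g R
  11  $ R g    g $          match g
  12  $ R      $            expand R -> ε
Accept reached after 12 steps.

12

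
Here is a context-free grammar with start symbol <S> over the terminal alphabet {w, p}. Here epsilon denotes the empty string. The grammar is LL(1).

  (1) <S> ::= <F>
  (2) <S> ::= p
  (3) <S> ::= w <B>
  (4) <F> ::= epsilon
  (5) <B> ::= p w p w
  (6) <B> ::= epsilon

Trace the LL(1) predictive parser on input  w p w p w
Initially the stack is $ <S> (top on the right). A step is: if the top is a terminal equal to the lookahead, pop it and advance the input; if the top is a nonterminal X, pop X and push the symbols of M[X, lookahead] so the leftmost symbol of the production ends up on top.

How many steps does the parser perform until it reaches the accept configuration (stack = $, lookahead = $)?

step 1: stack=$ <S>  input=w p w p w $  — expand <S> ::= w <B>
step 2: stack=$ <B> w  input=w p w p w $  — match w
step 3: stack=$ <B>  input=p w p w $  — expand <B> ::= p w p w
step 4: stack=$ w p w p  input=p w p w $  — match p
step 5: stack=$ w p w  input=w p w $  — match w
step 6: stack=$ w p  input=p w $  — match p
step 7: stack=$ w  input=w $  — match w
Accept reached after 7 steps.

7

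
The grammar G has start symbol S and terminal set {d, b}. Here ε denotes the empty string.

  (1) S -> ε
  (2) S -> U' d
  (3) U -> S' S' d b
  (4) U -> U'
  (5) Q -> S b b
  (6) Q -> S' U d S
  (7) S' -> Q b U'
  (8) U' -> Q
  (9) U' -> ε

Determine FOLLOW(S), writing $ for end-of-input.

FIRST(S) = {ε, b, d}  (via U' d)
FIRST(U) = {ε, b, d}  (via S' S' d b, U')
FIRST(Q) = {b, d}  (via S b b, S' U d S)
FIRST(S') = {b, d}  (via Q b U')
FIRST(U') = {ε, b, d}  (via Q)
FOLLOW(S) includes $ since S is the start symbol.
FOLLOW(U): in Q->S' U d S, U is followed by d S with FIRST {d}. Thus FOLLOW(U) = {d}.
FOLLOW(S'): in U->S' S' d b (occurrence 1), S' is followed by S' d b with FIRST {b, d}; in U->S' S' d b (occurrence 2), S' is followed by d b with FIRST {d}; in Q->S' U d S, S' is followed by U d S with FIRST {b, d}. Thus FOLLOW(S') = {b, d}.
FOLLOW(U'): in S->U' d, U' is followed by d with FIRST {d}; in U->U', the suffix after U' is empty, so FOLLOW(U') ⊇ FOLLOW(U) = {d}; in S'->Q b U', the suffix after U' is empty, so FOLLOW(U') ⊇ FOLLOW(S') = {b, d}. Thus FOLLOW(U') = {b, d}.
FOLLOW(Q): in S'->Q b U', Q is followed by b U' with FIRST {b}; in U'->Q, the suffix after Q is empty, so FOLLOW(Q) ⊇ FOLLOW(U') = {b, d}. Thus FOLLOW(Q) = {b, d}.
FOLLOW(S): in Q->S b b, S is followed by b b with FIRST {b}; in Q->S' U d S, the suffix after S is empty, so FOLLOW(S) ⊇ FOLLOW(Q) = {b, d}. Thus FOLLOW(S) = {$, b, d}.

{$, b, d}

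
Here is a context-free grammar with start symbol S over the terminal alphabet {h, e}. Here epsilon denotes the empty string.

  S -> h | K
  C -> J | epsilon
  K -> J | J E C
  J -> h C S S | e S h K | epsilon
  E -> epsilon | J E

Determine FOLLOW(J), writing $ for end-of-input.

FIRST(J): from J->h C S S we get {h}; from J->e S h K we get {e}; from J->epsilon we get {epsilon}. So FIRST(J) = {epsilon, e, h}.
FIRST(C): from C->J we get {epsilon, e, h}; from C->epsilon we get {epsilon}. So FIRST(C) = {epsilon, e, h}.
FIRST(E): from E->epsilon we get {epsilon}; from E->J E we get {epsilon, e, h}. So FIRST(E) = {epsilon, e, h}.
FIRST(K): from K->J we get {epsilon, e, h}; from K->J E C we get {epsilon, e, h}. So FIRST(K) = {epsilon, e, h}.
FIRST(S): from S->h we get {h}; from S->K we get {epsilon, e, h}. So FIRST(S) = {epsilon, e, h}.
FOLLOW(S) includes $ since S is the start symbol.
FOLLOW(S): in J->h C S S (occurrence 1), S is followed by S with FIRST {epsilon, e, h}; in J->h C S S (occurrence 1), the suffix after S is nullable, so FOLLOW(S) ⊇ FOLLOW(J) = {$, e, h}; in J->h C S S (occurrence 2), the suffix after S is empty, so FOLLOW(S) ⊇ FOLLOW(J) = {$, e, h}; in J->e S h K, S is followed by h K with FIRST {h}. Thus FOLLOW(S) = {$, e, h}.
FOLLOW(C): in K->J E C, the suffix after C is empty, so FOLLOW(C) ⊇ FOLLOW(K) = {$, e, h}; in J->h C S S, C is followed by S S with FIRST {epsilon, e, h}; in J->h C S S, the suffix after C is nullable, so FOLLOW(C) ⊇ FOLLOW(J) = {$, e, h}. Thus FOLLOW(C) = {$, e, h}.
FOLLOW(K): in S->K, the suffix after K is empty, so FOLLOW(K) ⊇ FOLLOW(S) = {$, e, h}; in J->e S h K, the suffix after K is empty, so FOLLOW(K) ⊇ FOLLOW(J) = {$, e, h}. Thus FOLLOW(K) = {$, e, h}.
FOLLOW(E): in K->J E C, E is followed by C with FIRST {epsilon, e, h}; in K->J E C, the suffix after E is nullable, so FOLLOW(E) ⊇ FOLLOW(K) = {$, e, h}; in E->J E, the suffix after E is empty (adds nothing new). Thus FOLLOW(E) = {$, e, h}.
FOLLOW(J): in C->J, the suffix after J is empty, so FOLLOW(J) ⊇ FOLLOW(C) = {$, e, h}; in K->J, the suffix after J is empty, so FOLLOW(J) ⊇ FOLLOW(K) = {$, e, h}; in K->J E C, J is followed by E C with FIRST {epsilon, e, h}; in K->J E C, the suffix after J is nullable, so FOLLOW(J) ⊇ FOLLOW(K) = {$, e, h}; in E->J E, J is followed by E with FIRST {epsilon, e, h}; in E->J E, the suffix after J is nullable, so FOLLOW(J) ⊇ FOLLOW(E) = {$, e, h}. Thus FOLLOW(J) = {$, e, h}.

{$, e, h}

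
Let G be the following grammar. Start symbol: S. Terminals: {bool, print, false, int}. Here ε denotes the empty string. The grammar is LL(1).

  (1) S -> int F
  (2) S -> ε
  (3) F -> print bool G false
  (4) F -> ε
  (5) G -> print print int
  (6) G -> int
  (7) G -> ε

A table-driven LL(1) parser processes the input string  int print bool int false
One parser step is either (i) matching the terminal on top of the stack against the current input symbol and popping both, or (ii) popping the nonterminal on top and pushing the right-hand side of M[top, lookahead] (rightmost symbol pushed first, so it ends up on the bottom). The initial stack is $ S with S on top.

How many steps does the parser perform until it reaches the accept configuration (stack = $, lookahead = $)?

step 1: stack=$ S  input=int print bool int false $  — expand S -> int F
step 2: stack=$ F int  input=int print bool int false $  — match int
step 3: stack=$ F  input=print bool int false $  — expand F -> print bool G false
step 4: stack=$ false G bool print  input=print bool int false $  — match print
step 5: stack=$ false G bool  input=bool int false $  — match bool
step 6: stack=$ false G  input=int false $  — expand G -> int
step 7: stack=$ false int  input=int false $  — match int
step 8: stack=$ false  input=false $  — match false
Accept reached after 8 steps.

8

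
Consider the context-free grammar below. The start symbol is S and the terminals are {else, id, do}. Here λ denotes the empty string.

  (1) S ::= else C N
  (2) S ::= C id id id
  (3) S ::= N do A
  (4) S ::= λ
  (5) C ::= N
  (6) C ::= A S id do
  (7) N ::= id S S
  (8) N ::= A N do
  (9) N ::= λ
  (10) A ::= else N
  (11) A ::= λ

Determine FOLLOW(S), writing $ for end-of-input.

{$, do, else, id}

FIRST(A): from A::=else N we get {else}; from A::=λ we get {λ}. So FIRST(A) = {λ, else}.
FIRST(N): from N::=id S S we get {id}; from N::=A N do we get {do, else, id}; from N::=λ we get {λ}. So FIRST(N) = {λ, do, else, id}.
FIRST(S): from S::=else C N we get {else}; from S::=C id id id we get {do, else, id}; from S::=N do A we get {do, else, id}; from S::=λ we get {λ}. So FIRST(S) = {λ, do, else, id}.
FIRST(C): from C::=N we get {λ, do, else, id}; from C::=A S id do we get {do, else, id}. So FIRST(C) = {λ, do, else, id}.
FOLLOW(S) includes $ since S is the start symbol.
FOLLOW(S): in C::=A S id do, S is followed by id do with FIRST {id}; in N::=id S S (occurrence 1), S is followed by S with FIRST {λ, do, else, id}; in N::=id S S (occurrence 1), the suffix after S is nullable, so FOLLOW(S) ⊇ FOLLOW(N) = {$, do, else, id}; in N::=id S S (occurrence 2), the suffix after S is empty, so FOLLOW(S) ⊇ FOLLOW(N) = {$, do, else, id}. Thus FOLLOW(S) = {$, do, else, id}.
FOLLOW(C): in S::=else C N, C is followed by N with FIRST {λ, do, else, id}; in S::=else C N, the suffix after C is nullable, so FOLLOW(C) ⊇ FOLLOW(S) = {$, do, else, id}; in S::=C id id id, C is followed by id id id with FIRST {id}. Thus FOLLOW(C) = {$, do, else, id}.
FOLLOW(A): in S::=N do A, the suffix after A is empty, so FOLLOW(A) ⊇ FOLLOW(S) = {$, do, else, id}; in C::=A S id do, A is followed by S id do with FIRST {do, else, id}; in N::=A N do, A is followed by N do with FIRST {do, else, id}. Thus FOLLOW(A) = {$, do, else, id}.
FOLLOW(N): in S::=else C N, the suffix after N is empty, so FOLLOW(N) ⊇ FOLLOW(S) = {$, do, else, id}; in S::=N do A, N is followed by do A with FIRST {do}; in C::=N, the suffix after N is empty, so FOLLOW(N) ⊇ FOLLOW(C) = {$, do, else, id}; in N::=A N do, N is followed by do with FIRST {do}; in A::=else N, the suffix after N is empty, so FOLLOW(N) ⊇ FOLLOW(A) = {$, do, else, id}. Thus FOLLOW(N) = {$, do, else, id}.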